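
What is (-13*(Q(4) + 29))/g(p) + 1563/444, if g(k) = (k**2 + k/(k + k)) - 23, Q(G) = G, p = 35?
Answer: 2341/740 ≈ 3.1635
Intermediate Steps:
g(k) = -45/2 + k**2 (g(k) = (k**2 + k/((2*k))) - 23 = (k**2 + (1/(2*k))*k) - 23 = (k**2 + 1/2) - 23 = (1/2 + k**2) - 23 = -45/2 + k**2)
(-13*(Q(4) + 29))/g(p) + 1563/444 = (-13*(4 + 29))/(-45/2 + 35**2) + 1563/444 = (-13*33)/(-45/2 + 1225) + 1563*(1/444) = -429/2405/2 + 521/148 = -429*2/2405 + 521/148 = -66/185 + 521/148 = 2341/740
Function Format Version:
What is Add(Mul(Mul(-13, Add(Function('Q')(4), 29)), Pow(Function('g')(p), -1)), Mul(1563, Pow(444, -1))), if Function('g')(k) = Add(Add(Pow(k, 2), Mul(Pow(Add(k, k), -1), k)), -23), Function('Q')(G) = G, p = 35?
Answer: Rational(2341, 740) ≈ 3.1635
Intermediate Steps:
Function('g')(k) = Add(Rational(-45, 2), Pow(k, 2)) (Function('g')(k) = Add(Add(Pow(k, 2), Mul(Pow(Mul(2, k), -1), k)), -23) = Add(Add(Pow(k, 2), Mul(Mul(Rational(1, 2), Pow(k, -1)), k)), -23) = Add(Add(Pow(k, 2), Rational(1, 2)), -23) = Add(Add(Rational(1, 2), Pow(k, 2)), -23) = Add(Rational(-45, 2), Pow(k, 2)))
Add(Mul(Mul(-13, Add(Function('Q')(4), 29)), Pow(Function('g')(p), -1)), Mul(1563, Pow(444, -1))) = Add(Mul(Mul(-13, Add(4, 29)), Pow(Add(Rational(-45, 2), Pow(35, 2)), -1)), Mul(1563, Pow(444, -1))) = Add(Mul(Mul(-13, 33), Pow(Add(Rational(-45, 2), 1225), -1)), Mul(1563, Rational(1, 444))) = Add(Mul(-429, Pow(Rational(2405, 2), -1)), Rational(521, 148)) = Add(Mul(-429, Rational(2, 2405)), Rational(521, 148)) = Add(Rational(-66, 185), Rational(521, 148)) = Rational(2341, 740)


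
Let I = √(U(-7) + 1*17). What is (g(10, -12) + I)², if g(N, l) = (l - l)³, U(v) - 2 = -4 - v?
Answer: 22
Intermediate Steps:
U(v) = -2 - v (U(v) = 2 + (-4 - v) = -2 - v)
g(N, l) = 0 (g(N, l) = 0³ = 0)
I = √22 (I = √((-2 - 1*(-7)) + 1*17) = √((-2 + 7) + 17) = √(5 + 17) = √22 ≈ 4.6904)
(g(10, -12) + I)² = (0 + √22)² = (√22)² = 22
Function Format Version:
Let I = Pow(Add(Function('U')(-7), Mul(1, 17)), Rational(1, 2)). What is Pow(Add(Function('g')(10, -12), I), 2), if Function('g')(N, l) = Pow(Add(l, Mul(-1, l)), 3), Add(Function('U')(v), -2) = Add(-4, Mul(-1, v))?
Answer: 22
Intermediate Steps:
Function('U')(v) = Add(-2, Mul(-1, v)) (Function('U')(v) = Add(2, Add(-4, Mul(-1, v))) = Add(-2, Mul(-1, v)))
Function('g')(N, l) = 0 (Function('g')(N, l) = Pow(0, 3) = 0)
I = Pow(22, Rational(1, 2)) (I = Pow(Add(Add(-2, Mul(-1, -7)), Mul(1, 17)), Rational(1, 2)) = Pow(Add(Add(-2, 7), 17), Rational(1, 2)) = Pow(Add(5, 17), Rational(1, 2)) = Pow(22, Rational(1, 2)) ≈ 4.6904)
Pow(Add(Function('g')(10, -12), I), 2) = Pow(Add(0, Pow(22, Rational(1, 2))), 2) = Pow(Pow(22, Rational(1, 2)), 2) = 22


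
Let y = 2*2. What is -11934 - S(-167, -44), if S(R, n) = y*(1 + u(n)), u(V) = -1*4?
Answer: -11922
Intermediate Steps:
y = 4
u(V) = -4
S(R, n) = -12 (S(R, n) = 4*(1 - 4) = 4*(-3) = -12)
-11934 - S(-167, -44) = -11934 - 1*(-12) = -11934 + 12 = -11922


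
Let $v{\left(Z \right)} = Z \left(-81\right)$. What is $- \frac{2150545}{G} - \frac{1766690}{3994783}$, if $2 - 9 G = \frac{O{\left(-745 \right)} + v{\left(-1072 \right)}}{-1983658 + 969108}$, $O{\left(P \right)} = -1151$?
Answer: $- \frac{26147878496076464380}{2816030395841} \approx -9.2854 \cdot 10^{6}$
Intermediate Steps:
$v{\left(Z \right)} = - 81 Z$
$G = \frac{704927}{3043650}$ ($G = \frac{2}{9} - \frac{\left(-1151 - -86832\right) \frac{1}{-1983658 + 969108}}{9} = \frac{2}{9} - \frac{\left(-1151 + 86832\right) \frac{1}{-1014550}}{9} = \frac{2}{9} - \frac{85681 \left(- \frac{1}{1014550}\right)}{9} = \frac{2}{9} - - \frac{85681}{9130950} = \frac{2}{9} + \frac{85681}{9130950} = \frac{704927}{3043650} \approx 0.23161$)
$- \frac{2150545}{G} - \frac{1766690}{3994783} = - \frac{2150545}{\frac{704927}{3043650}} - \frac{1766690}{3994783} = \left(-2150545\right) \frac{3043650}{704927} - \frac{1766690}{3994783} = - \frac{6545506289250}{704927} - \frac{1766690}{3994783} = - \frac{26147878496076464380}{2816030395841}$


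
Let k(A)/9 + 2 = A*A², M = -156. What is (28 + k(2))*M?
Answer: -12792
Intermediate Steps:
k(A) = -18 + 9*A³ (k(A) = -18 + 9*(A*A²) = -18 + 9*A³)
(28 + k(2))*M = (28 + (-18 + 9*2³))*(-156) = (28 + (-18 + 9*8))*(-156) = (28 + (-18 + 72))*(-156) = (28 + 54)*(-156) = 82*(-156) = -12792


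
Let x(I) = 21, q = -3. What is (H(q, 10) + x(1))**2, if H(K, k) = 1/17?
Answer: 128164/289 ≈ 443.47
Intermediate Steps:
H(K, k) = 1/17
(H(q, 10) + x(1))**2 = (1/17 + 21)**2 = (358/17)**2 = 128164/289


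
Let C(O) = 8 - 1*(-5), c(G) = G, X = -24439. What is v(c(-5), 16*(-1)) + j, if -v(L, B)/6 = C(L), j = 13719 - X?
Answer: 38080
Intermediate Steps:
j = 38158 (j = 13719 - 1*(-24439) = 13719 + 24439 = 38158)
C(O) = 13 (C(O) = 8 + 5 = 13)
v(L, B) = -78 (v(L, B) = -6*13 = -78)
v(c(-5), 16*(-1)) + j = -78 + 38158 = 38080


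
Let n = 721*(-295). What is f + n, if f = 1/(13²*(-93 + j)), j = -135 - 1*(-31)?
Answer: -7081254636/33293 ≈ -2.1270e+5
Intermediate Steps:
j = -104 (j = -135 + 31 = -104)
f = -1/33293 (f = 1/(13²*(-93 - 104)) = 1/(169*(-197)) = 1/(-33293) = -1/33293 ≈ -3.0036e-5)
n = -212695
f + n = -1/33293 - 212695 = -7081254636/33293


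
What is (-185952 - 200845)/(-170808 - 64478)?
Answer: 386797/235286 ≈ 1.6439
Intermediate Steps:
(-185952 - 200845)/(-170808 - 64478) = -386797/(-235286) = -386797*(-1/235286) = 386797/235286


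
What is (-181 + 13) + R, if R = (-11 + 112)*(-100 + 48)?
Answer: -5420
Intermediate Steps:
R = -5252 (R = 101*(-52) = -5252)
(-181 + 13) + R = (-181 + 13) - 5252 = -168 - 5252 = -5420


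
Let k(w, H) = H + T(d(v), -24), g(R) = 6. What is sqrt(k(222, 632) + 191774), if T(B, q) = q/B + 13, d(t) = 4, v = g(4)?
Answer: 19*sqrt(533) ≈ 438.65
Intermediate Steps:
v = 6
T(B, q) = 13 + q/B
k(w, H) = 7 + H (k(w, H) = H + (13 - 24/4) = H + (13 - 24*1/4) = H + (13 - 6) = H + 7 = 7 + H)
sqrt(k(222, 632) + 191774) = sqrt((7 + 632) + 191774) = sqrt(639 + 191774) = sqrt(192413) = 19*sqrt(533)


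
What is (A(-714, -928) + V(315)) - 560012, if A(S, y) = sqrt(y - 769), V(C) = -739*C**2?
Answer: -73887287 + I*sqrt(1697) ≈ -7.3887e+7 + 41.195*I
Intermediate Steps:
A(S, y) = sqrt(-769 + y)
(A(-714, -928) + V(315)) - 560012 = (sqrt(-769 - 928) - 739*315**2) - 560012 = (sqrt(-1697) - 739*99225) - 560012 = (I*sqrt(1697) - 73327275) - 560012 = (-73327275 + I*sqrt(1697)) - 560012 = -73887287 + I*sqrt(1697)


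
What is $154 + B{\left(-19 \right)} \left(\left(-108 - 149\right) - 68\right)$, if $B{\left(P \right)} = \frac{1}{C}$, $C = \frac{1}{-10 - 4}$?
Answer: $4704$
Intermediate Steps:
$C = - \frac{1}{14}$ ($C = \frac{1}{-14} = - \frac{1}{14} \approx -0.071429$)
$B{\left(P \right)} = -14$ ($B{\left(P \right)} = \frac{1}{- \frac{1}{14}} = -14$)
$154 + B{\left(-19 \right)} \left(\left(-108 - 149\right) - 68\right) = 154 - 14 \left(\left(-108 - 149\right) - 68\right) = 154 - 14 \left(-257 - 68\right) = 154 - -4550 = 154 + 4550 = 4704$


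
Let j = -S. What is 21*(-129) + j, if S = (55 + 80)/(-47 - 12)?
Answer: -159696/59 ≈ -2706.7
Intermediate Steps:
S = -135/59 (S = 135/(-59) = 135*(-1/59) = -135/59 ≈ -2.2881)
j = 135/59 (j = -1*(-135/59) = 135/59 ≈ 2.2881)
21*(-129) + j = 21*(-129) + 135/59 = -2709 + 135/59 = -159696/59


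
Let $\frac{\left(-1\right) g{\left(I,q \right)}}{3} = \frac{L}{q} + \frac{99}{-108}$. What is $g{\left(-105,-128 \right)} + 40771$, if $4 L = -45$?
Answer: $\frac{20876025}{512} \approx 40774.0$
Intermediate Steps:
$L = - \frac{45}{4}$ ($L = \frac{1}{4} \left(-45\right) = - \frac{45}{4} \approx -11.25$)
$g{\left(I,q \right)} = \frac{11}{4} + \frac{135}{4 q}$ ($g{\left(I,q \right)} = - 3 \left(- \frac{45}{4 q} + \frac{99}{-108}\right) = - 3 \left(- \frac{45}{4 q} + 99 \left(- \frac{1}{108}\right)\right) = - 3 \left(- \frac{45}{4 q} - \frac{11}{12}\right) = - 3 \left(- \frac{11}{12} - \frac{45}{4 q}\right) = \frac{11}{4} + \frac{135}{4 q}$)
$g{\left(-105,-128 \right)} + 40771 = \frac{135 + 11 \left(-128\right)}{4 \left(-128\right)} + 40771 = \frac{1}{4} \left(- \frac{1}{128}\right) \left(135 - 1408\right) + 40771 = \frac{1}{4} \left(- \frac{1}{128}\right) \left(-1273\right) + 40771 = \frac{1273}{512} + 40771 = \frac{20876025}{512}$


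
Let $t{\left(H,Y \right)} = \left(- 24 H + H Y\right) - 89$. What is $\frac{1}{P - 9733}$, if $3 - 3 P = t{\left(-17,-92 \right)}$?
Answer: $- \frac{3}{31079} \approx -9.6528 \cdot 10^{-5}$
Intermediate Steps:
$t{\left(H,Y \right)} = -89 - 24 H + H Y$
$P = - \frac{1880}{3}$ ($P = 1 - \frac{-89 - -408 - -1564}{3} = 1 - \frac{-89 + 408 + 1564}{3} = 1 - \frac{1883}{3} = - \frac{1880}{3} \approx -626.67$)
$\frac{1}{P - 9733} = \frac{1}{- \frac{1880}{3} - 9733} = \frac{1}{- \frac{31079}{3}} = - \frac{3}{31079}$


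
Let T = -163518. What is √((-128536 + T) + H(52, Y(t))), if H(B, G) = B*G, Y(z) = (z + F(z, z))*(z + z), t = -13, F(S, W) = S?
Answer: I*√256902 ≈ 506.85*I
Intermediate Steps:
Y(z) = 4*z² (Y(z) = (z + z)*(z + z) = (2*z)*(2*z) = 4*z²)
√((-128536 + T) + H(52, Y(t))) = √((-128536 - 163518) + 52*(4*(-13)²)) = √(-292054 + 52*(4*169)) = √(-292054 + 52*676) = √(-292054 + 35152) = √(-256902) = I*√256902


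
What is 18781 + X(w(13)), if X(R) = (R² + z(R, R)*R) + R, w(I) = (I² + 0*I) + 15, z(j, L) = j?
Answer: 86677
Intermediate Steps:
w(I) = 15 + I² (w(I) = (I² + 0) + 15 = I² + 15 = 15 + I²)
X(R) = R + 2*R² (X(R) = (R² + R*R) + R = (R² + R²) + R = 2*R² + R = R + 2*R²)
18781 + X(w(13)) = 18781 + (15 + 13²)*(1 + 2*(15 + 13²)) = 18781 + (15 + 169)*(1 + 2*(15 + 169)) = 18781 + 184*(1 + 2*184) = 18781 + 184*(1 + 368) = 18781 + 184*369 = 18781 + 67896 = 86677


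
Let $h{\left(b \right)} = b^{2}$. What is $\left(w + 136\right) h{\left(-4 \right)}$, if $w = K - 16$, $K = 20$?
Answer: $2240$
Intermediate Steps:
$w = 4$ ($w = 20 - 16 = 4$)
$\left(w + 136\right) h{\left(-4 \right)} = \left(4 + 136\right) \left(-4\right)^{2} = 140 \cdot 16 = 2240$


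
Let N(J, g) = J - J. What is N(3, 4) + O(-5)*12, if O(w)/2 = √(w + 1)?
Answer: 48*I ≈ 48.0*I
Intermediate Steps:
N(J, g) = 0
O(w) = 2*√(1 + w) (O(w) = 2*√(w + 1) = 2*√(1 + w))
N(3, 4) + O(-5)*12 = 0 + (2*√(1 - 5))*12 = 0 + (2*√(-4))*12 = 0 + (2*(2*I))*12 = 0 + (4*I)*12 = 0 + 48*I = 48*I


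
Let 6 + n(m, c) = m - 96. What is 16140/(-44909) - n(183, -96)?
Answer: -3653769/44909 ≈ -81.359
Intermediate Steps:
n(m, c) = -102 + m (n(m, c) = -6 + (m - 96) = -6 + (-96 + m) = -102 + m)
16140/(-44909) - n(183, -96) = 16140/(-44909) - (-102 + 183) = 16140*(-1/44909) - 1*81 = -16140/44909 - 81 = -3653769/44909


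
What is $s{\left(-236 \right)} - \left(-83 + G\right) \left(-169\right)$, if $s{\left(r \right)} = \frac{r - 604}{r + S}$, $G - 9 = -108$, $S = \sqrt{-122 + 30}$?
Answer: $- \frac{142977422}{4649} + \frac{140 i \sqrt{23}}{4649} \approx -30754.0 + 0.14442 i$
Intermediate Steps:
$S = 2 i \sqrt{23}$ ($S = \sqrt{-92} = 2 i \sqrt{23} \approx 9.5917 i$)
$G = -99$ ($G = 9 - 108 = -99$)
$s{\left(r \right)} = \frac{-604 + r}{r + 2 i \sqrt{23}}$ ($s{\left(r \right)} = \frac{r - 604}{r + 2 i \sqrt{23}} = \frac{-604 + r}{r + 2 i \sqrt{23}}$)
$s{\left(-236 \right)} - \left(-83 + G\right) \left(-169\right) = \frac{-604 - 236}{-236 + 2 i \sqrt{23}} - \left(-83 - 99\right) \left(-169\right) = \frac{1}{-236 + 2 i \sqrt{23}} \left(-840\right) - \left(-182\right) \left(-169\right) = - \frac{840}{-236 + 2 i \sqrt{23}} - 30758 = -30758 - \frac{840}{-236 + 2 i \sqrt{23}}$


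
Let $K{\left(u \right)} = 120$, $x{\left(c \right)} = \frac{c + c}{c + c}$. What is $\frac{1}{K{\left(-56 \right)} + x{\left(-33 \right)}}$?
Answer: $\frac{1}{121} \approx 0.0082645$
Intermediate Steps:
$x{\left(c \right)} = 1$ ($x{\left(c \right)} = \frac{2 c}{2 c} = 2 c \frac{1}{2 c} = 1$)
$\frac{1}{K{\left(-56 \right)} + x{\left(-33 \right)}} = \frac{1}{120 + 1} = \frac{1}{121}$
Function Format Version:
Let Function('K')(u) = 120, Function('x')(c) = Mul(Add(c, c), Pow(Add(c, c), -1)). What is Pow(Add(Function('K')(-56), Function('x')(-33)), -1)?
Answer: Rational(1, 121) ≈ 0.0082645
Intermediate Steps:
Function('x')(c) = 1 (Function('x')(c) = Mul(Mul(2, c), Pow(Mul(2, c), -1)) = Mul(Mul(2, c), Mul(Rational(1, 2), Pow(c, -1))) = 1)
Pow(Add(Function('K')(-56), Function('x')(-33)), -1) = Pow(Add(120, 1), -1) = Pow(121, -1) = Rational(1, 121)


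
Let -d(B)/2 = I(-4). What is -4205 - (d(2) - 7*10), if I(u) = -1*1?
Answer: -4137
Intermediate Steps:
I(u) = -1
d(B) = 2 (d(B) = -2*(-1) = 2)
-4205 - (d(2) - 7*10) = -4205 - (2 - 7*10) = -4205 - (2 - 70) = -4205 - 1*(-68) = -4205 + 68 = -4137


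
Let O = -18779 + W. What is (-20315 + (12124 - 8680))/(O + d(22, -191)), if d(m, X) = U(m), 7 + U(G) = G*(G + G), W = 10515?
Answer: 16871/7303 ≈ 2.3101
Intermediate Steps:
U(G) = -7 + 2*G² (U(G) = -7 + G*(G + G) = -7 + G*(2*G) = -7 + 2*G²)
d(m, X) = -7 + 2*m²
O = -8264 (O = -18779 + 10515 = -8264)
(-20315 + (12124 - 8680))/(O + d(22, -191)) = (-20315 + (12124 - 8680))/(-8264 + (-7 + 2*22²)) = (-20315 + 3444)/(-8264 + (-7 + 2*484)) = -16871/(-8264 + (-7 + 968)) = -16871/(-8264 + 961) = -16871/(-7303) = -16871*(-1/7303) = 16871/7303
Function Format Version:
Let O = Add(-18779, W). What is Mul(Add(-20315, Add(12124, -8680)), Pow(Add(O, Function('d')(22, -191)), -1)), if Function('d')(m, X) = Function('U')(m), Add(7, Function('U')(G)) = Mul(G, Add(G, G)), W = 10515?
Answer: Rational(16871, 7303) ≈ 2.3101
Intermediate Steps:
Function('U')(G) = Add(-7, Mul(2, Pow(G, 2))) (Function('U')(G) = Add(-7, Mul(G, Add(G, G))) = Add(-7, Mul(G, Mul(2, G))) = Add(-7, Mul(2, Pow(G, 2))))
Function('d')(m, X) = Add(-7, Mul(2, Pow(m, 2)))
O = -8264 (O = Add(-18779, 10515) = -8264)
Mul(Add(-20315, Add(12124, -8680)), Pow(Add(O, Function('d')(22, -191)), -1)) = Mul(Add(-20315, Add(12124, -8680)), Pow(Add(-8264, Add(-7, Mul(2, Pow(22, 2)))), -1)) = Mul(Add(-20315, 3444), Pow(Add(-8264, Add(-7, Mul(2, 484))), -1)) = Mul(-16871, Pow(Add(-8264, Add(-7, 968)), -1)) = Mul(-16871, Pow(Add(-8264, 961), -1)) = Mul(-16871, Pow(-7303, -1)) = Mul(-16871, Rational(-1, 7303)) = Rational(16871, 7303)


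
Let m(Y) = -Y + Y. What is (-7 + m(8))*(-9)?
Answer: 63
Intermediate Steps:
m(Y) = 0
(-7 + m(8))*(-9) = (-7 + 0)*(-9) = -7*(-9) = 63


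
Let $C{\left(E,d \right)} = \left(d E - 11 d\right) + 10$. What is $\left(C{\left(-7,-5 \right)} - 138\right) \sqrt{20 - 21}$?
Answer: $- 38 i \approx - 38.0 i$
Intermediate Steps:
$C{\left(E,d \right)} = 10 - 11 d + E d$ ($C{\left(E,d \right)} = \left(E d - 11 d\right) + 10 = \left(- 11 d + E d\right) + 10 = 10 - 11 d + E d$)
$\left(C{\left(-7,-5 \right)} - 138\right) \sqrt{20 - 21} = \left(\left(10 - -55 - -35\right) - 138\right) \sqrt{20 - 21} = \left(\left(10 + 55 + 35\right) - 138\right) \sqrt{-1} = \left(100 - 138\right) i = - 38 i$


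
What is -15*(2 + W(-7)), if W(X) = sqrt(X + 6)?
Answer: -30 - 15*I ≈ -30.0 - 15.0*I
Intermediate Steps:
W(X) = sqrt(6 + X)
-15*(2 + W(-7)) = -15*(2 + sqrt(6 - 7)) = -15*(2 + sqrt(-1)) = -15*(2 + I) = -30 - 15*I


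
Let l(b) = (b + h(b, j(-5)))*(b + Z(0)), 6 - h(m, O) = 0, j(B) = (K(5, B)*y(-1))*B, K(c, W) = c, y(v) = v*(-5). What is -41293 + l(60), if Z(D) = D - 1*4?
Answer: -37597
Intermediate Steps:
y(v) = -5*v
Z(D) = -4 + D (Z(D) = D - 4 = -4 + D)
j(B) = 25*B (j(B) = (5*(-5*(-1)))*B = (5*5)*B = 25*B)
h(m, O) = 6 (h(m, O) = 6 - 1*0 = 6 + 0 = 6)
l(b) = (-4 + b)*(6 + b) (l(b) = (b + 6)*(b + (-4 + 0)) = (6 + b)*(b - 4) = (6 + b)*(-4 + b) = (-4 + b)*(6 + b))
-41293 + l(60) = -41293 + (-24 + 60² + 2*60) = -41293 + (-24 + 3600 + 120) = -41293 + 3696 = -37597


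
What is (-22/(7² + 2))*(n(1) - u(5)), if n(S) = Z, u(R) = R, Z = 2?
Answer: 22/17 ≈ 1.2941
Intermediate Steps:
n(S) = 2
(-22/(7² + 2))*(n(1) - u(5)) = (-22/(7² + 2))*(2 - 1*5) = (-22/(49 + 2))*(2 - 5) = (-22/51)*(-3) = ((1/51)*(-22))*(-3) = -22/51*(-3) = 22/17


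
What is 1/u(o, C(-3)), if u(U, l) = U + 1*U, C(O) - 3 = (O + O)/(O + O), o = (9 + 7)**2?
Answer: 1/512 ≈ 0.0019531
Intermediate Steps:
o = 256 (o = 16**2 = 256)
C(O) = 4 (C(O) = 3 + (O + O)/(O + O) = 3 + (2*O)/((2*O)) = 3 + (2*O)*(1/(2*O)) = 3 + 1 = 4)
u(U, l) = 2*U (u(U, l) = U + U = 2*U)
1/u(o, C(-3)) = 1/(2*256) = 1/512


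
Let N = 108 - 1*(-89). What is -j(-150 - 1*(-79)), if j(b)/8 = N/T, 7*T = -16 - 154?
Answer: 5516/85 ≈ 64.894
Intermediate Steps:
T = -170/7 (T = (-16 - 154)/7 = (1/7)*(-170) = -170/7 ≈ -24.286)
N = 197 (N = 108 + 89 = 197)
j(b) = -5516/85 (j(b) = 8*(197/(-170/7)) = 8*(197*(-7/170)) = 8*(-1379/170) = -5516/85)
-j(-150 - 1*(-79)) = -1*(-5516/85) = 5516/85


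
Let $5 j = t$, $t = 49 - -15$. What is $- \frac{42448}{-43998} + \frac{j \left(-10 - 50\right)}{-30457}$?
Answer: $\frac{663314600}{670023543} \approx 0.98999$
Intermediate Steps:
$t = 64$ ($t = 49 + 15 = 64$)
$j = \frac{64}{5}$ ($j = \frac{1}{5} \cdot 64 = \frac{64}{5} \approx 12.8$)
$- \frac{42448}{-43998} + \frac{j \left(-10 - 50\right)}{-30457} = - \frac{42448}{-43998} + \frac{\frac{64}{5} \left(-10 - 50\right)}{-30457} = \left(-42448\right) \left(- \frac{1}{43998}\right) + \frac{64}{5} \left(-60\right) \left(- \frac{1}{30457}\right) = \frac{21224}{21999} - - \frac{768}{30457} = \frac{21224}{21999} + \frac{768}{30457} = \frac{663314600}{670023543}$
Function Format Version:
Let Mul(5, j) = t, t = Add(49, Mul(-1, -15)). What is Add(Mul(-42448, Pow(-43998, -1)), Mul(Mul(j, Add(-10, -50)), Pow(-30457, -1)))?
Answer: Rational(663314600, 670023543) ≈ 0.98999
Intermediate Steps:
t = 64 (t = Add(49, 15) = 64)
j = Rational(64, 5) (j = Mul(Rational(1, 5), 64) = Rational(64, 5) ≈ 12.800)
Add(Mul(-42448, Pow(-43998, -1)), Mul(Mul(j, Add(-10, -50)), Pow(-30457, -1))) = Add(Mul(-42448, Pow(-43998, -1)), Mul(Mul(Rational(64, 5), Add(-10, -50)), Pow(-30457, -1))) = Add(Mul(-42448, Rational(-1, 43998)), Mul(Mul(Rational(64, 5), -60), Rational(-1, 30457))) = Add(Rational(21224, 21999), Mul(-768, Rational(-1, 30457))) = Add(Rational(21224, 21999), Rational(768, 30457)) = Rational(663314600, 670023543)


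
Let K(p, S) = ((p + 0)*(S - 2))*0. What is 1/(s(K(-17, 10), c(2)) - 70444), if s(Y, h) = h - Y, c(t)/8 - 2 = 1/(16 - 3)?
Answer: -13/915556 ≈ -1.4199e-5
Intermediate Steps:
c(t) = 216/13 (c(t) = 16 + 8/(16 - 3) = 16 + 8/13 = 216/13)
K(p, S) = 0 (K(p, S) = (p*(-2 + S))*0 = 0)
1/(s(K(-17, 10), c(2)) - 70444) = 1/((216/13 - 1*0) - 70444) = 1/((216/13 + 0) - 70444) = 1/(216/13 - 70444) = 1/(-915556/13) = -13/915556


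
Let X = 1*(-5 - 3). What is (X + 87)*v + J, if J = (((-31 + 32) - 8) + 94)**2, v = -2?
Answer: 7411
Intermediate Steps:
X = -8 (X = 1*(-8) = -8)
J = 7569 (J = ((1 - 8) + 94)**2 = (-7 + 94)**2 = 87**2 = 7569)
(X + 87)*v + J = (-8 + 87)*(-2) + 7569 = 79*(-2) + 7569 = -158 + 7569 = 7411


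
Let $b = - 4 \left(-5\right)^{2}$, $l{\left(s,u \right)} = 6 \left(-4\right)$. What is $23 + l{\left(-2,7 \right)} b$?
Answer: $2423$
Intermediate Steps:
$l{\left(s,u \right)} = -24$
$b = -100$ ($b = \left(-4\right) 25 = -100$)
$23 + l{\left(-2,7 \right)} b = 23 - -2400 = 23 + 2400 = 2423$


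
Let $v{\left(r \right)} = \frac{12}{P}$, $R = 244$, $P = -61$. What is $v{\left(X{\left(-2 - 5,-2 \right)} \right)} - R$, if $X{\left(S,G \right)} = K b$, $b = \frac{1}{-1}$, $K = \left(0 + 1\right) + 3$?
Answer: $- \frac{14896}{61} \approx -244.2$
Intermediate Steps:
$K = 4$ ($K = 1 + 3 = 4$)
$b = -1$
$X{\left(S,G \right)} = -4$ ($X{\left(S,G \right)} = 4 \left(-1\right) = -4$)
$v{\left(r \right)} = - \frac{12}{61}$ ($v{\left(r \right)} = \frac{12}{-61} = 12 \left(- \frac{1}{61}\right) = - \frac{12}{61}$)
$v{\left(X{\left(-2 - 5,-2 \right)} \right)} - R = - \frac{12}{61} - 244 = - \frac{14896}{61}$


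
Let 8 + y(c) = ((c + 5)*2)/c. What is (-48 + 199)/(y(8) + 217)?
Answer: 604/849 ≈ 0.71142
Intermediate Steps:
y(c) = -8 + (10 + 2*c)/c (y(c) = -8 + ((c + 5)*2)/c = -8 + ((5 + c)*2)/c = -8 + (10 + 2*c)/c)
(-48 + 199)/(y(8) + 217) = (-48 + 199)/((-6 + 10/8) + 217) = 151/((-6 + 10*(⅛)) + 217) = 151/((-6 + 5/4) + 217) = 151/(-19/4 + 217) = 151/(849/4) = 151*(4/849) = 604/849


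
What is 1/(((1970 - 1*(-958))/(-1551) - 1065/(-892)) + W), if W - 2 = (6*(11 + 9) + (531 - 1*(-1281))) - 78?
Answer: 461164/855600397 ≈ 0.00053899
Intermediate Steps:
W = 1856 (W = 2 + ((6*(11 + 9) + (531 - 1*(-1281))) - 78) = 2 + ((6*20 + (531 + 1281)) - 78) = 2 + ((120 + 1812) - 78) = 2 + (1932 - 78) = 2 + 1854 = 1856)
1/(((1970 - 1*(-958))/(-1551) - 1065/(-892)) + W) = 1/(((1970 - 1*(-958))/(-1551) - 1065/(-892)) + 1856) = 1/(((1970 + 958)*(-1/1551) - 1065*(-1/892)) + 1856) = 1/((2928*(-1/1551) + 1065/892) + 1856) = 1/((-976/517 + 1065/892) + 1856) = 1/(-319987/461164 + 1856) = 1/(855600397/461164) = 461164/855600397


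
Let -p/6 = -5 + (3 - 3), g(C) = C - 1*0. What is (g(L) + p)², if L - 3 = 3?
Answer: 1296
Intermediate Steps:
L = 6 (L = 3 + 3 = 6)
g(C) = C (g(C) = C + 0 = C)
p = 30 (p = -6*(-5 + (3 - 3)) = -6*(-5 + 0) = -6*(-5) = 30)
(g(L) + p)² = (6 + 30)² = 36² = 1296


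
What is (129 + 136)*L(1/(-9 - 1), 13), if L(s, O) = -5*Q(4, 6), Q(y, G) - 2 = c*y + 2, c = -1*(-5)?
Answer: -31800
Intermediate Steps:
c = 5
Q(y, G) = 4 + 5*y (Q(y, G) = 2 + (5*y + 2) = 2 + (2 + 5*y) = 4 + 5*y)
L(s, O) = -120 (L(s, O) = -5*(4 + 5*4) = -5*(4 + 20) = -5*24 = -120)
(129 + 136)*L(1/(-9 - 1), 13) = (129 + 136)*(-120) = 265*(-120) = -31800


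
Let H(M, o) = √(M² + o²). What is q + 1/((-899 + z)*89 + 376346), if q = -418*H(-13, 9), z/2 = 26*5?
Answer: 1/319475 - 2090*√10 ≈ -6609.2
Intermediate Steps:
z = 260 (z = 2*(26*5) = 2*130 = 260)
q = -2090*√10 (q = -418*√((-13)² + 9²) = -418*√(169 + 81) = -2090*√10 ≈ -6609.2)
q + 1/((-899 + z)*89 + 376346) = -2090*√10 + 1/((-899 + 260)*89 + 376346) = -2090*√10 + 1/(-639*89 + 376346) = -2090*√10 + 1/(-56871 + 376346) = -2090*√10 + 1/319475 = 1/319475 - 2090*√10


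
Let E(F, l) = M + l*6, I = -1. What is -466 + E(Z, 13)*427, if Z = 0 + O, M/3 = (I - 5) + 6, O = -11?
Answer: 32840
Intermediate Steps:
M = 0 (M = 3*((-1 - 5) + 6) = 3*(-6 + 6) = 3*0 = 0)
Z = -11 (Z = 0 - 11 = -11)
E(F, l) = 6*l (E(F, l) = 0 + l*6 = 0 + 6*l = 6*l)
-466 + E(Z, 13)*427 = -466 + (6*13)*427 = -466 + 78*427 = -466 + 33306 = 32840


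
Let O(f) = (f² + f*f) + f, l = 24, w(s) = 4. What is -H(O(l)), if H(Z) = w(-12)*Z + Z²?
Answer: -1387680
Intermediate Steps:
O(f) = f + 2*f² (O(f) = (f² + f²) + f = 2*f² + f = f + 2*f²)
H(Z) = Z² + 4*Z (H(Z) = 4*Z + Z² = Z² + 4*Z)
-H(O(l)) = -24*(1 + 2*24)*(4 + 24*(1 + 2*24)) = -24*(1 + 48)*(4 + 24*(1 + 48)) = -24*49*(4 + 24*49) = -1176*(4 + 1176) = -1176*1180 = -1*1387680 = -1387680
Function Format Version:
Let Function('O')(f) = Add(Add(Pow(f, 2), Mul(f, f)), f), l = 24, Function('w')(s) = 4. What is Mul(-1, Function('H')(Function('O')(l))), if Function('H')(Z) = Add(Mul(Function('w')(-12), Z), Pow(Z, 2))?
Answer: -1387680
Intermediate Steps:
Function('O')(f) = Add(f, Mul(2, Pow(f, 2))) (Function('O')(f) = Add(Add(Pow(f, 2), Pow(f, 2)), f) = Add(Mul(2, Pow(f, 2)), f) = Add(f, Mul(2, Pow(f, 2))))
Function('H')(Z) = Add(Pow(Z, 2), Mul(4, Z)) (Function('H')(Z) = Add(Mul(4, Z), Pow(Z, 2)) = Add(Pow(Z, 2), Mul(4, Z)))
Mul(-1, Function('H')(Function('O')(l))) = Mul(-1, Mul(Mul(24, Add(1, Mul(2, 24))), Add(4, Mul(24, Add(1, Mul(2, 24)))))) = Mul(-1, Mul(Mul(24, Add(1, 48)), Add(4, Mul(24, Add(1, 48))))) = Mul(-1, Mul(Mul(24, 49), Add(4, Mul(24, 49)))) = Mul(-1, Mul(1176, Add(4, 1176))) = Mul(-1, Mul(1176, 1180)) = Mul(-1, 1387680) = -1387680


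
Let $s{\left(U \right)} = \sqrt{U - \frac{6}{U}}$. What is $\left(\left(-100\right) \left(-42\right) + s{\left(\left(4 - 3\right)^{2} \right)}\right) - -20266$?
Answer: $24466 + i \sqrt{5} \approx 24466.0 + 2.2361 i$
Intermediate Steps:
$\left(\left(-100\right) \left(-42\right) + s{\left(\left(4 - 3\right)^{2} \right)}\right) - -20266 = \left(\left(-100\right) \left(-42\right) + \sqrt{\left(4 - 3\right)^{2} - \frac{6}{\left(4 - 3\right)^{2}}}\right) - -20266 = \left(4200 + \sqrt{1^{2} - \frac{6}{1^{2}}}\right) + 20266 = \left(4200 + \sqrt{1 - \frac{6}{1}}\right) + 20266 = \left(4200 + \sqrt{1 - 6}\right) + 20266 = \left(4200 + \sqrt{-5}\right) + 20266 = \left(4200 + i \sqrt{5}\right) + 20266 = 24466 + i \sqrt{5}$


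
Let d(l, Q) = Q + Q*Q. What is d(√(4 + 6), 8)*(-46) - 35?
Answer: -3347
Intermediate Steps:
d(l, Q) = Q + Q²
d(√(4 + 6), 8)*(-46) - 35 = (8*(1 + 8))*(-46) - 35 = (8*9)*(-46) - 35 = 72*(-46) - 35 = -3312 - 35 = -3347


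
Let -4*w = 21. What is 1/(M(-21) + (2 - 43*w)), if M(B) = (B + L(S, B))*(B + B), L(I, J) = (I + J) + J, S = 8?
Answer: 4/10151 ≈ 0.00039405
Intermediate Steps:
w = -21/4 (w = -¼*21 = -21/4 ≈ -5.2500)
L(I, J) = I + 2*J
M(B) = 2*B*(8 + 3*B) (M(B) = (B + (8 + 2*B))*(B + B) = (8 + 3*B)*(2*B) = 2*B*(8 + 3*B))
1/(M(-21) + (2 - 43*w)) = 1/(2*(-21)*(8 + 3*(-21)) + (2 - 43*(-21/4))) = 1/(2*(-21)*(8 - 63) + (2 + 903/4)) = 1/(2*(-21)*(-55) + 911/4) = 1/(2310 + 911/4) = 1/(10151/4) = 4/10151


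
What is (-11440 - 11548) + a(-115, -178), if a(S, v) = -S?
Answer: -22873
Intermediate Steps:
(-11440 - 11548) + a(-115, -178) = (-11440 - 11548) - 1*(-115) = -22988 + 115 = -22873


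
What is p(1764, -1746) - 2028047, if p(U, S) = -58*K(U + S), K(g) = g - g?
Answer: -2028047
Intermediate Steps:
K(g) = 0
p(U, S) = 0 (p(U, S) = -58*0 = 0)
p(1764, -1746) - 2028047 = 0 - 2028047 = -2028047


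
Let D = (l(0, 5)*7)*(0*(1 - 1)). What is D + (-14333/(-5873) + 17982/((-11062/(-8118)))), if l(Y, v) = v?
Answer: 428743308697/32483563 ≈ 13199.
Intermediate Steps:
D = 0 (D = (5*7)*(0*(1 - 1)) = 35*(0*0) = 35*0 = 0)
D + (-14333/(-5873) + 17982/((-11062/(-8118)))) = 0 + (-14333/(-5873) + 17982/((-11062/(-8118)))) = 0 + (-14333*(-1/5873) + 17982/((-11062*(-1/8118)))) = 0 + (14333/5873 + 17982/(5531/4059)) = 0 + (14333/5873 + 17982*(4059/5531)) = 0 + (14333/5873 + 72988938/5531) = 0 + 428743308697/32483563 = 428743308697/32483563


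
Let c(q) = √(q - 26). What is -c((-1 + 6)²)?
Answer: -I ≈ -1.0*I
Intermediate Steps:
c(q) = √(-26 + q)
-c((-1 + 6)²) = -√(-26 + (-1 + 6)²) = -√(-26 + 5²) = -√(-26 + 25) = -√(-1) = -I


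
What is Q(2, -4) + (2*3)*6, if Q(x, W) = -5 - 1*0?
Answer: 31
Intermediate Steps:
Q(x, W) = -5 (Q(x, W) = -5 + 0 = -5)
Q(2, -4) + (2*3)*6 = -5 + (2*3)*6 = -5 + 6*6 = -5 + 36 = 31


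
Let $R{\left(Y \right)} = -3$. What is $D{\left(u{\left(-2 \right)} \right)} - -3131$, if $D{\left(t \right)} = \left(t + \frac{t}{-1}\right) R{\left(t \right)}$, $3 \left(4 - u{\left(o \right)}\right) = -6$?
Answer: $3131$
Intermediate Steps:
$u{\left(o \right)} = 6$ ($u{\left(o \right)} = 4 - -2 = 4 + 2 = 6$)
$D{\left(t \right)} = 0$ ($D{\left(t \right)} = \left(t + \frac{t}{-1}\right) \left(-3\right) = \left(t + t \left(-1\right)\right) \left(-3\right) = \left(t - t\right) \left(-3\right) = 0 \left(-3\right) = 0$)
$D{\left(u{\left(-2 \right)} \right)} - -3131 = 0 - -3131 = 0 + 3131 = 3131$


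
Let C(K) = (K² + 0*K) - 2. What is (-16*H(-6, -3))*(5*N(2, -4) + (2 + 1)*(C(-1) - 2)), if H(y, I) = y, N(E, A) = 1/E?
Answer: -624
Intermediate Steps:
C(K) = -2 + K² (C(K) = (K² + 0) - 2 = K² - 2 = -2 + K²)
(-16*H(-6, -3))*(5*N(2, -4) + (2 + 1)*(C(-1) - 2)) = (-16*(-6))*(5/2 + (2 + 1)*((-2 + (-1)²) - 2)) = 96*(5*(½) + 3*((-2 + 1) - 2)) = 96*(5/2 + 3*(-1 - 2)) = 96*(5/2 + 3*(-3)) = 96*(5/2 - 9) = 96*(-13/2) = -624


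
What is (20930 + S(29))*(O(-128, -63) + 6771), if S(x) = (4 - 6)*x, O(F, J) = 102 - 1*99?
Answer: 141386928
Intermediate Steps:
O(F, J) = 3 (O(F, J) = 102 - 99 = 3)
S(x) = -2*x
(20930 + S(29))*(O(-128, -63) + 6771) = (20930 - 2*29)*(3 + 6771) = (20930 - 58)*6774 = 20872*6774 = 141386928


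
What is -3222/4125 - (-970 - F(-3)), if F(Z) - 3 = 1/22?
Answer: 2673727/2750 ≈ 972.26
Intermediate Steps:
F(Z) = 67/22 (F(Z) = 3 + 1/22 = 67/22)
-3222/4125 - (-970 - F(-3)) = -3222/4125 - (-970 - 1*67/22) = -3222*1/4125 - (-970 - 67/22) = -1074/1375 - 1*(-21407/22) = -1074/1375 + 21407/22 = 2673727/2750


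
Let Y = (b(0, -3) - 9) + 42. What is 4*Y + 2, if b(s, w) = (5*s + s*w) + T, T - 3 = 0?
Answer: 146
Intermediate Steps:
T = 3 (T = 3 + 0 = 3)
b(s, w) = 3 + 5*s + s*w (b(s, w) = (5*s + s*w) + 3 = 3 + 5*s + s*w)
Y = 36 (Y = ((3 + 5*0 + 0*(-3)) - 9) + 42 = ((3 + 0 + 0) - 9) + 42 = (3 - 9) + 42 = -6 + 42 = 36)
4*Y + 2 = 4*36 + 2 = 144 + 2 = 146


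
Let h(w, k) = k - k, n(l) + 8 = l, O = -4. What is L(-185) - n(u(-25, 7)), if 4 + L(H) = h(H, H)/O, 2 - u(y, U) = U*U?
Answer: 51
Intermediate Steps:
u(y, U) = 2 - U**2 (u(y, U) = 2 - U*U = 2 - U**2)
n(l) = -8 + l
h(w, k) = 0
L(H) = -4 (L(H) = -4 + 0/(-4) = -4 + 0*(-1/4) = -4 + 0 = -4)
L(-185) - n(u(-25, 7)) = -4 - (-8 + (2 - 1*7**2)) = -4 - (-8 + (2 - 1*49)) = -4 - (-8 + (2 - 49)) = -4 - (-8 - 47) = -4 - 1*(-55) = -4 + 55 = 51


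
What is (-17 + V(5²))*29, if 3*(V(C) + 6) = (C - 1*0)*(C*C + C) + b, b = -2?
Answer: 156397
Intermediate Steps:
V(C) = -20/3 + C*(C + C²)/3 (V(C) = -6 + ((C - 1*0)*(C*C + C) - 2)/3 = -6 + ((C + 0)*(C² + C) - 2)/3 = -6 + (C*(C + C²) - 2)/3 = -6 + (-2 + C*(C + C²))/3 = -6 + (-⅔ + C*(C + C²)/3) = -20/3 + C*(C + C²)/3)
(-17 + V(5²))*29 = (-17 + (-20/3 + (5²)²/3 + (5²)³/3))*29 = (-17 + (-20/3 + (⅓)*25² + (⅓)*25³))*29 = (-17 + (-20/3 + (⅓)*625 + (⅓)*15625))*29 = (-17 + (-20/3 + 625/3 + 15625/3))*29 = (-17 + 5410)*29 = 5393*29 = 156397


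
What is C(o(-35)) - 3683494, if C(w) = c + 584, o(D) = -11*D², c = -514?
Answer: -3683424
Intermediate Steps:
C(w) = 70 (C(w) = -514 + 584 = 70)
C(o(-35)) - 3683494 = 70 - 3683494 = -3683424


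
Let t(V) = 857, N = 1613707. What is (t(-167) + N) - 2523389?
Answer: -908825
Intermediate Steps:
(t(-167) + N) - 2523389 = (857 + 1613707) - 2523389 = 1614564 - 2523389 = -908825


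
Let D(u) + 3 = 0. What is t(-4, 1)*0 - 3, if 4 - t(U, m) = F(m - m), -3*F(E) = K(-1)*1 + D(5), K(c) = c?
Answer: -3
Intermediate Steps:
D(u) = -3 (D(u) = -3 + 0 = -3)
F(E) = 4/3 (F(E) = -(-1*1 - 3)/3 = -(-1 - 3)/3 = -⅓*(-4) = 4/3)
t(U, m) = 8/3 (t(U, m) = 4 - 1*4/3 = 4 - 4/3 = 8/3)
t(-4, 1)*0 - 3 = (8/3)*0 - 3 = 0 - 3 = -3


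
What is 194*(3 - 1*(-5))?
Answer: 1552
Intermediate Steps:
194*(3 - 1*(-5)) = 194*(3 + 5) = 194*8 = 1552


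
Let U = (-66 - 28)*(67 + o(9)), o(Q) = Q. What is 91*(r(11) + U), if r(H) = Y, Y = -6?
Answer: -650650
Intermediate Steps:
r(H) = -6
U = -7144 (U = (-66 - 28)*(67 + 9) = -94*76 = -7144)
91*(r(11) + U) = 91*(-6 - 7144) = 91*(-7150) = -650650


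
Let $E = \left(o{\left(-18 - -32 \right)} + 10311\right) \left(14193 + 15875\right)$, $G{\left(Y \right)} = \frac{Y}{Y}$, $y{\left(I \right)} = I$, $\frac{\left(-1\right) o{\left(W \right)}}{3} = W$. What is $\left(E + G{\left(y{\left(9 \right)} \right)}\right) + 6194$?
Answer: $308774487$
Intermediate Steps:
$o{\left(W \right)} = - 3 W$
$G{\left(Y \right)} = 1$
$E = 308768292$ ($E = \left(- 3 \left(-18 - -32\right) + 10311\right) \left(14193 + 15875\right) = \left(- 3 \left(-18 + 32\right) + 10311\right) 30068 = \left(\left(-3\right) 14 + 10311\right) 30068 = \left(-42 + 10311\right) 30068 = 10269 \cdot 30068 = 308768292$)
$\left(E + G{\left(y{\left(9 \right)} \right)}\right) + 6194 = \left(308768292 + 1\right) + 6194 = 308768293 + 6194 = 308774487$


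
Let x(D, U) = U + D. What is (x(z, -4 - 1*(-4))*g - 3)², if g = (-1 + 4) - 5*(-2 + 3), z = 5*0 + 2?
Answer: 49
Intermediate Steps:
z = 2 (z = 0 + 2 = 2)
x(D, U) = D + U
g = -2 (g = 3 - 5*1 = 3 - 5 = -2)
(x(z, -4 - 1*(-4))*g - 3)² = ((2 + (-4 - 1*(-4)))*(-2) - 3)² = ((2 + (-4 + 4))*(-2) - 3)² = ((2 + 0)*(-2) - 3)² = (2*(-2) - 3)² = (-4 - 3)² = (-7)² = 49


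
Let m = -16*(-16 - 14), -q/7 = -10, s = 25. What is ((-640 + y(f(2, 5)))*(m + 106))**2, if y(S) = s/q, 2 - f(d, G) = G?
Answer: 6884405154225/49 ≈ 1.4050e+11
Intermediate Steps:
f(d, G) = 2 - G
q = 70 (q = -7*(-10) = 70)
m = 480 (m = -16*(-30) = 480)
y(S) = 5/14 (y(S) = 25/70 = 25*(1/70) = 5/14)
((-640 + y(f(2, 5)))*(m + 106))**2 = ((-640 + 5/14)*(480 + 106))**2 = (-8955/14*586)**2 = (-2623815/7)**2 = 6884405154225/49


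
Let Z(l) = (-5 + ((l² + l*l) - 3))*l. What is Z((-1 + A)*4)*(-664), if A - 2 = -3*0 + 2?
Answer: -2231040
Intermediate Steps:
A = 4 (A = 2 + (-3*0 + 2) = 2 + (0 + 2) = 2 + 2 = 4)
Z(l) = l*(-8 + 2*l²) (Z(l) = (-5 + ((l² + l²) - 3))*l = (-5 + (2*l² - 3))*l = (-5 + (-3 + 2*l²))*l = (-8 + 2*l²)*l = l*(-8 + 2*l²))
Z((-1 + A)*4)*(-664) = (2*((-1 + 4)*4)*(-4 + ((-1 + 4)*4)²))*(-664) = (2*(3*4)*(-4 + (3*4)²))*(-664) = (2*12*(-4 + 12²))*(-664) = (2*12*(-4 + 144))*(-664) = (2*12*140)*(-664) = 3360*(-664) = -2231040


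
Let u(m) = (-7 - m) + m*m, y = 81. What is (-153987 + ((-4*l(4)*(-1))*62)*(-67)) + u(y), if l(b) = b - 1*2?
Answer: -180746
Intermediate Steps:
l(b) = -2 + b (l(b) = b - 2 = -2 + b)
u(m) = -7 + m**2 - m (u(m) = (-7 - m) + m**2 = -7 + m**2 - m)
(-153987 + ((-4*l(4)*(-1))*62)*(-67)) + u(y) = (-153987 + ((-4*(-2 + 4)*(-1))*62)*(-67)) + (-7 + 81**2 - 1*81) = (-153987 + ((-4*2*(-1))*62)*(-67)) + (-7 + 6561 - 81) = (-153987 + (-8*(-1)*62)*(-67)) + 6473 = (-153987 + (8*62)*(-67)) + 6473 = (-153987 + 496*(-67)) + 6473 = (-153987 - 33232) + 6473 = -187219 + 6473 = -180746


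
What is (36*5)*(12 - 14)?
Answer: -360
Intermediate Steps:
(36*5)*(12 - 14) = 180*(-2) = -360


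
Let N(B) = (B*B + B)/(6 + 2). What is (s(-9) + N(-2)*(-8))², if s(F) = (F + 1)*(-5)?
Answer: 1444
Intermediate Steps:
N(B) = B/8 + B²/8 (N(B) = (B² + B)/8 = (B + B²)*(⅛) = B/8 + B²/8)
s(F) = -5 - 5*F (s(F) = (1 + F)*(-5) = -5 - 5*F)
(s(-9) + N(-2)*(-8))² = ((-5 - 5*(-9)) + ((⅛)*(-2)*(1 - 2))*(-8))² = ((-5 + 45) + ((⅛)*(-2)*(-1))*(-8))² = (40 + (¼)*(-8))² = (40 - 2)² = 38² = 1444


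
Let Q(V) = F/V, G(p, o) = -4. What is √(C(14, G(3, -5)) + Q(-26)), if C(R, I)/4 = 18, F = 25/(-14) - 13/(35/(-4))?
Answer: 79*√195/130 ≈ 8.4860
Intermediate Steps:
F = -3/10 (F = 25*(-1/14) - 13/(35*(-¼)) = -25/14 - 13/(-35/4) = -25/14 - 13*(-4/35) = -25/14 + 52/35 = -3/10 ≈ -0.30000)
Q(V) = -3/(10*V)
C(R, I) = 72 (C(R, I) = 4*18 = 72)
√(C(14, G(3, -5)) + Q(-26)) = √(72 - 3/10/(-26)) = √(72 - 3/10*(-1/26)) = √(72 + 3/260) = √(18723/260) = 79*√195/130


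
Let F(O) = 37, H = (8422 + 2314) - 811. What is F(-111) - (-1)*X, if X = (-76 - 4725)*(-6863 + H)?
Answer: -14700625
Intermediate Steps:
H = 9925 (H = 10736 - 811 = 9925)
X = -14700662 (X = (-76 - 4725)*(-6863 + 9925) = -4801*3062 = -14700662)
F(-111) - (-1)*X = 37 - (-1)*(-14700662) = 37 - 1*14700662 = 37 - 14700662 = -14700625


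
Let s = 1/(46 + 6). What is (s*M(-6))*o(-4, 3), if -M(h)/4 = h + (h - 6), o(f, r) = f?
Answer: -72/13 ≈ -5.5385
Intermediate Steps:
s = 1/52 ≈ 0.019231
M(h) = 24 - 8*h (M(h) = -4*(h + (h - 6)) = -4*(h + (-6 + h)) = -4*(-6 + 2*h) = 24 - 8*h)
(s*M(-6))*o(-4, 3) = ((24 - 8*(-6))/52)*(-4) = ((24 + 48)/52)*(-4) = ((1/52)*72)*(-4) = (18/13)*(-4) = -72/13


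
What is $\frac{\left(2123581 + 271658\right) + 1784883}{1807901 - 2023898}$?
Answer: $- \frac{1393374}{71999} \approx -19.353$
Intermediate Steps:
$\frac{\left(2123581 + 271658\right) + 1784883}{1807901 - 2023898} = \frac{2395239 + 1784883}{-215997} = 4180122 \left(- \frac{1}{215997}\right) = - \frac{1393374}{71999}$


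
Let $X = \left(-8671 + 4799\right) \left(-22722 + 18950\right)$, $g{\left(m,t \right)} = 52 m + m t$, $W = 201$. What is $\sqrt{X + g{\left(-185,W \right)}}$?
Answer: $\sqrt{14558379} \approx 3815.5$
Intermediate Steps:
$X = 14605184$ ($X = \left(-3872\right) \left(-3772\right) = 14605184$)
$\sqrt{X + g{\left(-185,W \right)}} = \sqrt{14605184 - 185 \left(52 + 201\right)} = \sqrt{14605184 - 46805} = \sqrt{14558379}$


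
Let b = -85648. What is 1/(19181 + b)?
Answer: -1/66467 ≈ -1.5045e-5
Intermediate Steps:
1/(19181 + b) = 1/(19181 - 85648) = 1/(-66467) = -1/66467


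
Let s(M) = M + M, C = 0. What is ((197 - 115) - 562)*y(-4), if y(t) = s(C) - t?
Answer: -1920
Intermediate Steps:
s(M) = 2*M
y(t) = -t (y(t) = 2*0 - t = 0 - t = -t)
((197 - 115) - 562)*y(-4) = ((197 - 115) - 562)*(-1*(-4)) = (82 - 562)*4 = -480*4 = -1920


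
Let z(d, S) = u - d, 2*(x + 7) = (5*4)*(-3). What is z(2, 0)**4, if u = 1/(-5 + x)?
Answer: 52200625/3111696 ≈ 16.776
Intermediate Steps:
x = -37 (x = -7 + ((5*4)*(-3))/2 = -7 + (20*(-3))/2 = -7 + (1/2)*(-60) = -7 - 30 = -37)
u = -1/42 (u = 1/(-5 - 37) = 1/(-42) = -1/42 ≈ -0.023810)
z(d, S) = -1/42 - d
z(2, 0)**4 = (-1/42 - 1*2)**4 = (-1/42 - 2)**4 = (-85/42)**4 = 52200625/3111696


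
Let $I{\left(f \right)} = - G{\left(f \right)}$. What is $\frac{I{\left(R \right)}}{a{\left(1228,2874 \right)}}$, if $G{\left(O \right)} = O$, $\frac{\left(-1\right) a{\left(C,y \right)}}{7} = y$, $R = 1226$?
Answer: $\frac{613}{10059} \approx 0.06094$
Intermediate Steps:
$a{\left(C,y \right)} = - 7 y$
$I{\left(f \right)} = - f$
$\frac{I{\left(R \right)}}{a{\left(1228,2874 \right)}} = \frac{\left(-1\right) 1226}{\left(-7\right) 2874} = - \frac{1226}{-20118} = \left(-1226\right) \left(- \frac{1}{20118}\right) = \frac{613}{10059}$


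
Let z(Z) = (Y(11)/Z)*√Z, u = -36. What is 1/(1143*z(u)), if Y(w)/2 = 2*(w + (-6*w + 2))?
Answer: -I/40386 ≈ -2.4761e-5*I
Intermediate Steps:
Y(w) = 8 - 20*w (Y(w) = 2*(2*(w + (-6*w + 2))) = 2*(2*(w + (2 - 6*w))) = 2*(2*(2 - 5*w)) = 2*(4 - 10*w) = 8 - 20*w)
z(Z) = -212/√Z (z(Z) = ((8 - 20*11)/Z)*√Z = ((8 - 220)/Z)*√Z = (-212/Z)*√Z = -212/√Z)
1/(1143*z(u)) = 1/(1143*((-(-106)*I/3))) = 1/(1143*((106*I/3))) = (-3*I/106)/1143 = -I/40386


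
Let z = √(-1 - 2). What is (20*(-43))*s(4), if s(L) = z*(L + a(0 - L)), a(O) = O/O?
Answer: -4300*I*√3 ≈ -7447.8*I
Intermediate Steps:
z = I*√3 (z = √(-3) = I*√3 ≈ 1.732*I)
a(O) = 1
s(L) = I*√3*(1 + L) (s(L) = (I*√3)*(L + 1) = (I*√3)*(1 + L) = I*√3*(1 + L))
(20*(-43))*s(4) = (20*(-43))*(I*√3*(1 + 4)) = -860*I*√3*5 = -4300*I*√3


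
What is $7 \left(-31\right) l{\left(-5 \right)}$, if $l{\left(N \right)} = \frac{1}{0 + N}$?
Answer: $\frac{217}{5} \approx 43.4$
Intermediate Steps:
$l{\left(N \right)} = \frac{1}{N}$
$7 \left(-31\right) l{\left(-5 \right)} = \frac{7 \left(-31\right)}{-5} = \left(-217\right) \left(- \frac{1}{5}\right) = \frac{217}{5}$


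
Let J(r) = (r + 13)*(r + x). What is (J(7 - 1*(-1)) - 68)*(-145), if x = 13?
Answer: -54085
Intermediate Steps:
J(r) = (13 + r)² (J(r) = (r + 13)*(r + 13) = (13 + r)*(13 + r) = (13 + r)²)
(J(7 - 1*(-1)) - 68)*(-145) = ((169 + (7 - 1*(-1))² + 26*(7 - 1*(-1))) - 68)*(-145) = ((169 + (7 + 1)² + 26*(7 + 1)) - 68)*(-145) = ((169 + 8² + 26*8) - 68)*(-145) = ((169 + 64 + 208) - 68)*(-145) = (441 - 68)*(-145) = 373*(-145) = -54085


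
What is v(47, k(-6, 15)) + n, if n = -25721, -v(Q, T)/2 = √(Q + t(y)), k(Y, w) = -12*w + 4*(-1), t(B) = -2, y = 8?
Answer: -25721 - 6*√5 ≈ -25734.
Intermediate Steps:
k(Y, w) = -4 - 12*w (k(Y, w) = -12*w - 4 = -4 - 12*w)
v(Q, T) = -2*√(-2 + Q) (v(Q, T) = -2*√(Q - 2) = -2*√(-2 + Q))
v(47, k(-6, 15)) + n = -2*√(-2 + 47) - 25721 = -6*√5 - 25721 = -25721 - 6*√5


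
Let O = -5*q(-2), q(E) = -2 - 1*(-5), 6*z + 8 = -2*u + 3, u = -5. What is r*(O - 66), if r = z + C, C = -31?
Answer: 4887/2 ≈ 2443.5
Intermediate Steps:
z = ⅚ (z = -4/3 + (-2*(-5) + 3)/6 = -4/3 + (10 + 3)/6 = -4/3 + (⅙)*13 = -4/3 + 13/6 = ⅚ ≈ 0.83333)
q(E) = 3 (q(E) = -2 + 5 = 3)
O = -15 (O = -5*3 = -15)
r = -181/6 (r = ⅚ - 31 = -181/6 ≈ -30.167)
r*(O - 66) = -181*(-15 - 66)/6 = -181/6*(-81) = 4887/2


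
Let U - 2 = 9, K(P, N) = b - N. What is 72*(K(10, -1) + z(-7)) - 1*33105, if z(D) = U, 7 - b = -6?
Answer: -31305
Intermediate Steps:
b = 13 (b = 7 - 1*(-6) = 7 + 6 = 13)
K(P, N) = 13 - N
U = 11 (U = 2 + 9 = 11)
z(D) = 11
72*(K(10, -1) + z(-7)) - 1*33105 = 72*((13 - 1*(-1)) + 11) - 1*33105 = 72*((13 + 1) + 11) - 33105 = 72*(14 + 11) - 33105 = 72*25 - 33105 = 1800 - 33105 = -31305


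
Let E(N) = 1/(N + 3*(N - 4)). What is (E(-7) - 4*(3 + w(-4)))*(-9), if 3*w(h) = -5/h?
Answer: 4929/40 ≈ 123.22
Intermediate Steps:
w(h) = -5/(3*h) (w(h) = (-5/h)/3 = -5/(3*h))
E(N) = 1/(-12 + 4*N) (E(N) = 1/(N + 3*(-4 + N)) = 1/(N + (-12 + 3*N)) = 1/(-12 + 4*N))
(E(-7) - 4*(3 + w(-4)))*(-9) = (1/(4*(-3 - 7)) - 4*(3 - 5/3/(-4)))*(-9) = ((¼)/(-10) - 4*(3 - 5/3*(-¼)))*(-9) = ((¼)*(-⅒) - 4*(3 + 5/12))*(-9) = (-1/40 - 4*41/12)*(-9) = (-1/40 - 41/3)*(-9) = -1643/120*(-9) = 4929/40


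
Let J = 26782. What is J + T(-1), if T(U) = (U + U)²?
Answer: 26786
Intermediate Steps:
T(U) = 4*U² (T(U) = (2*U)² = 4*U²)
J + T(-1) = 26782 + 4*(-1)² = 26782 + 4*1 = 26782 + 4 = 26786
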